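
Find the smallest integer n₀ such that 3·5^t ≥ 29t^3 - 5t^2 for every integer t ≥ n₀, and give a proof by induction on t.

At t = 3: 375 < 738, so the inequality fails and n₀ ≥ 4. We prove 3·5^t ≥ 29t^3 - 5t^2 for all t ≥ 4.
Base step (t = 4): 3·5^t = 1875 and 29t^3 - 5t^2 = 1776, so 1875 ≥ 1776.
Inductive step: suppose the statement holds for some j ≥ 4, so 3·5^j ≥ 29j^3 - 5j^2.
Then 3·5^(j + 1) = 5·(3·5^j) ≥ 5·(29j^3 - 5j^2).
Also, for j ≥ 4 we have 5·(29j^3 - 5j^2) ≥ 29(j+1)^3 - 5(j+1)^2, since 5·(29j^3 - 5j^2) − (29(j+1)^3 - 5(j+1)^2) = 116j^3 - 107j^2 - 77j - 24, which is nonnegative for all j ≥ 4.
Combining, 3·5^(j + 1) ≥ 29(j+1)^3 - 5(j+1)^2.
Hence, by induction on t, the claim holds for every t ≥ 4.
Hence the smallest such n₀ is 4.

n₀ = 4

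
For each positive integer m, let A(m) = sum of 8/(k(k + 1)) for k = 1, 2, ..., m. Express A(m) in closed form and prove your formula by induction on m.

We claim A(m) = 8m/(m + 1) for all m ≥ 1.
For the base case m = 1: A(1) = 4, and the closed form gives 4. They agree.
For the inductive step, assume it holds for an arbitrary k ≥ 1, so A(k) = 8k/(k + 1).
Then A(k+1) = A(k) + (8/((k + 1)(k + 2))) = (8k/(k + 1)) + (8/((k + 1)(k + 2))).
Simplifying, A(k+1) = 8(k + 1)/(k + 2) = 8(k+1)/((k+1) + 1),
which is the closed form with m = k+1.
By the principle of mathematical induction, the result holds for all m ≥ 1.

A(m) = 8m/(m + 1)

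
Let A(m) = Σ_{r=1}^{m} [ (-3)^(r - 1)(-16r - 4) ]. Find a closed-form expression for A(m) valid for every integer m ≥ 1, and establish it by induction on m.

We claim A(m) = 2(-3)^m(2m + 1) - 2 for all m ≥ 1.
Base step (m = 1): A(1) = -20, and the closed form gives -20. They agree.
Suppose the result is true for m = r, so A(r) = 2(-3)^r(2r + 1) - 2.
Then A(r+1) = A(r) + ((-3)^r(-16r - 20)) = (2(-3)^r(2r + 1) - 2) + ((-3)^r(-16r - 20)).
Simplifying, A(r+1) = -12(-3)^r·r - 18(-3)^r - 2 = 2(-3)^(r+1)(2(r+1) + 1) - 2,
which is the closed form with m = r+1.
This completes the induction.

A(m) = 2(-3)^m(2m + 1) - 2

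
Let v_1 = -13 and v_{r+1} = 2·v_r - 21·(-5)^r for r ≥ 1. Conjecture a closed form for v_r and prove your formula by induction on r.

v_r = 3(-5)^r + 2^r

Computing the first terms: v_1 = -13, v_2 = 79, v_3 = -367. This suggests v_r = 3(-5)^r + 2^r.
When r = 1: the formula gives -13 = -13 = v_1.
Inductive step: suppose the statement holds for some p ≥ 1, so v_p = 3(-5)^p + 2^p.
Then v_{p+1} = 2·v_p - 21·(-5)^p = 2·(3(-5)^p + 2^p) - 21·(-5)^p = 3(-5)^(p + 1) + 2^(p + 1),
which is the claimed formula at r = p+1.
By induction, the statement is established for all r ≥ 1.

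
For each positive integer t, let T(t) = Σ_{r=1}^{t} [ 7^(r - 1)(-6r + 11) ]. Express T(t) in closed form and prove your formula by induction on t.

We claim T(t) = 7^t(-t + 2) - 2 for all t ≥ 1.
Base case (t = 1): T(1) = 5, and the closed form gives 5. They agree.
For the inductive step, assume it holds for an arbitrary r ≥ 1, so T(r) = 7^r(-r + 2) - 2.
Then T(r+1) = T(r) + (7^r(-6r + 5)) = (7^r(-r + 2) - 2) + (7^r(-6r + 5)).
Simplifying, T(r+1) = -7^(r + 1)r + 7^(r + 1) - 2 = 7^(r+1)(-(r+1) + 2) - 2,
which is the closed form with t = r+1.
This completes the induction.

T(t) = 7^t(-t + 2) - 2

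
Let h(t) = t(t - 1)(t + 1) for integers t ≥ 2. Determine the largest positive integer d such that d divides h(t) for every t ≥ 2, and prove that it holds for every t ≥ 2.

Computing the first values: h(2) = 6 and h(3) = 24; gcd(6, 24) = 6, so d ≤ 6.
We prove 6 | t(t - 1)(t + 1) for all t ≥ 2 by induction on t.
For the base case t = 2: h(2) = 6 = 6·(1), so 6 | h(2).
For the inductive step, assume it holds for an arbitrary j ≥ 2, i.e. 6 | h(j). Then
h(j+1) − h(j) = j·(j+1)·(j+2) − (j-1)·j·(j+1) = j·(j+1)·[(j+2) − (j-1)] = 3·j·(j+1). The product of 2 consecutive integers is divisible by (2)! = 2, so h(j+1) − h(j) is divisible by 3·2 = 6. By the inductive hypothesis 6 | h(j), hence 6 | h(j+1).
By induction, the statement is established for all t ≥ 2.
Therefore the largest such d is 6.

d = 6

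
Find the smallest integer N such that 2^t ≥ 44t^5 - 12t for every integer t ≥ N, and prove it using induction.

At t = 29: 536870912 < 902490208, so the inequality fails and N ≥ 30. We prove 2^t ≥ 44t^5 - 12t for all t ≥ 30.
Base case (t = 30): 2^t = 1073741824 and 44t^5 - 12t = 1069199640, so 1073741824 ≥ 1069199640.
Inductive step: suppose the statement holds for some j ≥ 30, so 2^j ≥ 44j^5 - 12j.
Then 2^(j + 1) = 2·(2^j) ≥ 2·(44j^5 - 12j).
Also, for j ≥ 30 we have 2·(44j^5 - 12j) ≥ 44(j+1)^5 - 12(j+1), since 2·(44j^5 - 12j) − (44(j+1)^5 - 12(j+1)) = 44j^5 - 220j^4 - 440j^3 - 440j^2 - 232j - 32, which is nonnegative for all j ≥ 30.
Combining, 2^(j + 1) ≥ 44(j+1)^5 - 12(j+1).
This completes the induction.
Hence the smallest such N is 30.

N = 30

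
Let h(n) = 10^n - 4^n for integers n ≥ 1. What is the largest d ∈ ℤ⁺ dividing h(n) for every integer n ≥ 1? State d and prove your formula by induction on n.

d = 6

Computing the first values: h(1) = 6 and h(2) = 84; gcd(6, 84) = 6, so d ≤ 6.
We prove 6 | 10^n - 4^n for all n ≥ 1 by induction on n.
Base step (n = 1): h(1) = 6 = 6·(1), so 6 | h(1).
Inductive step: assume the claim holds for n = i, i.e. 6 | h(i). Then
10^{i+1} − 4^{i+1} = 10·10^i − 4·4^i = 10·(10^i − 4^i) + (6)·4^i. The first term is divisible by 6 by the inductive hypothesis, and the second term (6)·4^i is divisible by 6 since 6 | 6. Hence 6 | h(i+1).
By induction, the statement is established for all n ≥ 1.
Therefore the largest such d is 6.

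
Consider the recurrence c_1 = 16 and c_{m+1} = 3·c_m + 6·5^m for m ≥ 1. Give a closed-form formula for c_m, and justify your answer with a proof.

Computing the first terms: c_1 = 16, c_2 = 78, c_3 = 384. This suggests c_m = 3^(m - 1) + 3·5^m.
Base case (m = 1): the formula gives 16 = 16 = c_1.
Suppose the result is true for m = k, so c_k = 3^(k - 1) + 3·5^k.
Then c_{k+1} = 3·c_k + 6·5^k = 3·(3^(k - 1) + 3·5^k) + 6·5^k = 3^k + 3·5^(k + 1) = 3^((k+1) - 1) + 3·5^(k+1),
which is the claimed formula at m = k+1.
By the principle of mathematical induction, the result holds for all m ≥ 1.

c_m = 3^(m - 1) + 3·5^m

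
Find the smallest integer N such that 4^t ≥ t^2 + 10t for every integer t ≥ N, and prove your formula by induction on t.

N = 3

At t = 2: 16 < 24, so the inequality fails and N ≥ 3. We prove 4^t ≥ t^2 + 10t for all t ≥ 3.
When t = 3: 4^t = 64 and t^2 + 10t = 39, so 64 ≥ 39.
Inductive step: assume the claim holds for t = p, so 4^p ≥ p^2 + 10p.
Then 4^(p + 1) = 4·(4^p) ≥ 4·(p^2 + 10p).
Also, for p ≥ 3 we have 4·(p^2 + 10p) ≥ (p+1)^2 + 10(p+1), since 4·(p^2 + 10p) − ((p+1)^2 + 10(p+1)) = 3p^2 + 28p - 11, which is nonnegative for all p ≥ 3.
Combining, 4^(p + 1) ≥ (p+1)^2 + 10(p+1).
By the principle of mathematical induction, the result holds for all t ≥ 3.
Hence the smallest such N is 3.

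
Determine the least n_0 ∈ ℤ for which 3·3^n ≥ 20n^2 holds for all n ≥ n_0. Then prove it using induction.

n_0 = 5

At n = 4: 243 < 320, so the inequality fails and n_0 ≥ 5. We prove 3·3^n ≥ 20n^2 for all n ≥ 5.
Base step (n = 5): 3·3^n = 729 and 20n^2 = 500, so 729 ≥ 500.
Inductive step: suppose the statement holds for some m ≥ 5, so 3·3^m ≥ 20m^2.
Then 3·3^(m + 1) = 3·(3·3^m) ≥ 3·(20m^2).
Also, for m ≥ 5 we have 3·(20m^2) ≥ 20(m+1)^2, since 3 ≥ (1 + 1/m)^2 for all m ≥ 5.
Combining, 3·3^(m + 1) ≥ 20(m+1)^2.
By the principle of mathematical induction, the result holds for all n ≥ 5.
Hence the smallest such n_0 is 5.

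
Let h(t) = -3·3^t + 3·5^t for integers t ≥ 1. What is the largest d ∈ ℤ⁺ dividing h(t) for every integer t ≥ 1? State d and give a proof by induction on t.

Computing the first values: h(1) = 6 and h(2) = 48; gcd(6, 48) = 6, so d ≤ 6.
We prove 6 | -3·3^t + 3·5^t for all t ≥ 1 by induction on t.
Base case (t = 1): h(1) = 6 = 6·(1), so 6 | h(1).
Inductive step: assume the claim holds for t = j, i.e. 6 | h(j). Then
h(j+1) − 5·h(j) = (-3·3^(j+1) + 3·5^(j+1)) − 5·(-3·3^j + 3·5^j) = (-3)·3^j·(3 − 5) = (6)·3^j. Since 6 | h(j) by the inductive hypothesis, 6 | 5·h(j); and 6 | 6 since 6 = 6·1. Therefore 6 | h(j+1).
Hence, by induction on t, the claim holds for every t ≥ 1.
Therefore the largest such d is 6.

d = 6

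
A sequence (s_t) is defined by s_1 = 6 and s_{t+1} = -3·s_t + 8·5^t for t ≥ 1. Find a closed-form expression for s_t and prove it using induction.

Computing the first terms: s_1 = 6, s_2 = 22, s_3 = 134. This suggests s_t = (-3)^(t - 1) + 5^t.
When t = 1: the formula gives 6 = 6 = s_1.
Suppose the result is true for t = p, so s_p = (-3)^(p - 1) + 5^p.
Then s_{p+1} = -3·s_p + 8·5^p = -3·((-3)^(p - 1) + 5^p) + 8·5^p = (-3)^p + 5^(p + 1) = (-3)^((p+1) - 1) + 5^(p+1),
which is the claimed formula at t = p+1.
By the principle of mathematical induction, the result holds for all t ≥ 1.

s_t = (-3)^(t - 1) + 5^t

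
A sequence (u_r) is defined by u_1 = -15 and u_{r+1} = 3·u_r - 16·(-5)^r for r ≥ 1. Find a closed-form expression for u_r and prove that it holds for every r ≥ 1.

u_r = 2(-5)^r - 5·3^(r - 1)

Computing the first terms: u_1 = -15, u_2 = 35, u_3 = -295. This suggests u_r = 2(-5)^r - 5·3^(r - 1).
Base case (r = 1): the formula gives -15 = -15 = u_1.
Inductive step: assume the claim holds for r = j, so u_j = 2(-5)^j - 5·3^(j - 1).
Then u_{j+1} = 3·u_j - 16·(-5)^j = 3·(2(-5)^j - 5·3^(j - 1)) - 16·(-5)^j = 2(-5)^(j + 1) - 5·3^j = 2(-5)^(j+1) - 5·3^((j+1) - 1),
which is the claimed formula at r = j+1.
Hence, by induction on r, the claim holds for every r ≥ 1.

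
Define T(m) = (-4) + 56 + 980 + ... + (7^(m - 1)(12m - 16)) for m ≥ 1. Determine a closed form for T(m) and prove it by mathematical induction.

T(m) = 7^m(2m - 3) + 3

We claim T(m) = 7^m(2m - 3) + 3 for all m ≥ 1.
Base step (m = 1): T(1) = -4, and the closed form gives -4. They agree.
For the inductive step, assume it holds for an arbitrary r ≥ 1, so T(r) = 7^r(2r - 3) + 3.
Then T(r+1) = T(r) + (7^r(12r - 4)) = (7^r(2r - 3) + 3) + (7^r(12r - 4)).
Simplifying, T(r+1) = 14·7^r·r - 7·7^r + 3 = 7^(r+1)(2(r+1) - 3) + 3,
which is the closed form with m = r+1.
Hence, by induction on m, the claim holds for every m ≥ 1.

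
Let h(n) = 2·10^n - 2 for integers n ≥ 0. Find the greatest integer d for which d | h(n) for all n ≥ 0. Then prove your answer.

d = 18

Computing the first values: h(0) = 0 and h(1) = 18; gcd(0, 18) = 18, so d ≤ 18.
We prove 18 | 2·10^n - 2 for all n ≥ 0 by induction on n.
For the base case n = 0: h(0) = 0 = 18·(0), so 18 | h(0).
Inductive step: suppose the statement holds for some m ≥ 0, i.e. 18 | h(m). Then
h(m+1) = 2·10^(m+1) - 2 = 10·(2·10^m - 2) + 18 = 10·h(m) + 18. The first term is divisible by 18 by the inductive hypothesis, and 18 is divisible by 18. Hence 18 | h(m+1).
This completes the induction.
Therefore the largest such d is 18.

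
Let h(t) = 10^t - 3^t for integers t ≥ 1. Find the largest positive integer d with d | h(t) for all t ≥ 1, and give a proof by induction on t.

d = 7

Computing the first values: h(1) = 7 and h(2) = 91; gcd(7, 91) = 7, so d ≤ 7.
We prove 7 | 10^t - 3^t for all t ≥ 1 by induction on t.
For the base case t = 1: h(1) = 7 = 7·(1), so 7 | h(1).
Suppose the result is true for t = m, i.e. 7 | h(m). Then
10^{m+1} − 3^{m+1} = 10·10^m − 3·3^m = 10·(10^m − 3^m) + (7)·3^m. The first term is divisible by 7 by the inductive hypothesis, and the second term (7)·3^m is divisible by 7 since 7 | 7. Hence 7 | h(m+1).
By the principle of mathematical induction, the result holds for all t ≥ 1.
Therefore the largest such d is 7.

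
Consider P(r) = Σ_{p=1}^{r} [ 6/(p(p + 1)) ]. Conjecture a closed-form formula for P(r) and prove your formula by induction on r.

P(r) = 6r/(r + 1)

We claim P(r) = 6r/(r + 1) for all r ≥ 1.
When r = 1: P(1) = 3, and the closed form gives 3. They agree.
For the inductive step, assume it holds for an arbitrary p ≥ 1, so P(p) = 6p/(p + 1).
Then P(p+1) = P(p) + (6/((p + 1)(p + 2))) = (6p/(p + 1)) + (6/((p + 1)(p + 2))).
Simplifying, P(p+1) = 6(p + 1)/(p + 2) = 6(p+1)/((p+1) + 1),
which is the closed form with r = p+1.
Hence, by induction on r, the claim holds for every r ≥ 1.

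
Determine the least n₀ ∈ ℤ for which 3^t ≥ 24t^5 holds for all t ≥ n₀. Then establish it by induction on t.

n₀ = 16

At t = 15: 14348907 < 18225000, so the inequality fails and n₀ ≥ 16. We prove 3^t ≥ 24t^5 for all t ≥ 16.
Base case (t = 16): 3^t = 43046721 and 24t^5 = 25165824, so 43046721 ≥ 25165824.
Inductive step: assume the claim holds for t = k, so 3^k ≥ 24k^5.
Then 3^(k + 1) = 3·(3^k) ≥ 3·(24k^5).
Also, for k ≥ 16 we have 3·(24k^5) ≥ 24(k+1)^5, since 3 ≥ (1 + 1/k)^5 for all k ≥ 16.
Combining, 3^(k + 1) ≥ 24(k+1)^5.
This completes the induction.
Hence the smallest such n₀ is 16.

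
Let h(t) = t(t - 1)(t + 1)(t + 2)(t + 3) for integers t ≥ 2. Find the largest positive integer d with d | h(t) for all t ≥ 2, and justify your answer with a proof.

Computing the first values: h(2) = 120 and h(3) = 720; gcd(120, 720) = 120, so d ≤ 120.
We prove 120 | t(t - 1)(t + 1)(t + 2)(t + 3) for all t ≥ 2 by induction on t.
Base step (t = 2): h(2) = 120 = 120·(1), so 120 | h(2).
Suppose the result is true for t = i, i.e. 120 | h(i). Then
h(i+1) − h(i) = i·(i+1)·(i+2)·(i+3)·(i+4) − (i-1)·i·(i+1)·(i+2)·(i+3) = i·(i+1)·(i+2)·(i+3)·[(i+4) − (i-1)] = 5·i·(i+1)·(i+2)·(i+3). The product of 4 consecutive integers is divisible by (4)! = 24, so h(i+1) − h(i) is divisible by 5·24 = 120. By the inductive hypothesis 120 | h(i), hence 120 | h(i+1).
By induction, the statement is established for all t ≥ 2.
Therefore the largest such d is 120.

d = 120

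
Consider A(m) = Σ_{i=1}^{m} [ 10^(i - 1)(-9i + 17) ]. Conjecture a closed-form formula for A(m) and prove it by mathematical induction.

A(m) = 10^m(-m + 2) - 2

We claim A(m) = 10^m(-m + 2) - 2 for all m ≥ 1.
Base step (m = 1): A(1) = 8, and the closed form gives 8. They agree.
Suppose the result is true for m = i, so A(i) = 10^i(-i + 2) - 2.
Then A(i+1) = A(i) + (10^i(-9i + 8)) = (10^i(-i + 2) - 2) + (10^i(-9i + 8)).
Simplifying, A(i+1) = -10·10^i·i + 10·10^i - 2 = 10^(i+1)(-(i+1) + 2) - 2,
which is the closed form with m = i+1.
This completes the induction.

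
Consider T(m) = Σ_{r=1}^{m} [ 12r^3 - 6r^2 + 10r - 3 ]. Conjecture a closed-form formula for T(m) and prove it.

We claim T(m) = m(3m^3 + 4m^2 + 5m + 1) for all m ≥ 1.
When m = 1: T(1) = 13, and the closed form gives 13. They agree.
Inductive step: assume the claim holds for m = r, so T(r) = r(3r^3 + 4r^2 + 5r + 1).
Then T(r+1) = T(r) + (12r^3 + 30r^2 + 34r + 13) = (r(3r^3 + 4r^2 + 5r + 1)) + (12r^3 + 30r^2 + 34r + 13).
Simplifying, T(r+1) = (r + 1)(3r^3 + 13r^2 + 22r + 13) = (r+1)(3(r+1)^3 + 4(r+1)^2 + 5(r+1) + 1),
which is the closed form with m = r+1.
This completes the induction.

T(m) = m(3m^3 + 4m^2 + 5m + 1)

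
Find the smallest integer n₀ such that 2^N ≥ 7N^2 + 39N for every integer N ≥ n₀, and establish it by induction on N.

At N = 10: 1024 < 1090, so the inequality fails and n₀ ≥ 11. We prove 2^N ≥ 7N^2 + 39N for all N ≥ 11.
When N = 11: 2^N = 2048 and 7N^2 + 39N = 1276, so 2048 ≥ 1276.
Suppose the result is true for N = p, so 2^p ≥ 7p^2 + 39p.
Then 2^(p + 1) = 2·(2^p) ≥ 2·(7p^2 + 39p).
Also, for p ≥ 11 we have 2·(7p^2 + 39p) ≥ 7(p+1)^2 + 39(p+1), since 2·(7p^2 + 39p) − (7(p+1)^2 + 39(p+1)) = 7p^2 + 25p - 46, which is nonnegative for all p ≥ 11.
Combining, 2^(p + 1) ≥ 7(p+1)^2 + 39(p+1).
Hence, by induction on N, the claim holds for every N ≥ 11.
Hence the smallest such n₀ is 11.

n₀ = 11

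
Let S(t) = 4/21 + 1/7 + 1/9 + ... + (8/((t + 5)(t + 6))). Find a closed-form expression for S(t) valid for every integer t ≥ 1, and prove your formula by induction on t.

S(t) = 4t/(3(t + 6))

We claim S(t) = 4t/(3(t + 6)) for all t ≥ 1.
When t = 1: S(1) = 4/21, and the closed form gives 4/21. They agree.
Inductive step: assume the claim holds for t = j, so S(j) = 4j/(3(j + 6)).
Then S(j+1) = S(j) + (8/((j + 6)(j + 7))) = (4j/(3(j + 6))) + (8/((j + 6)(j + 7))).
Simplifying, S(j+1) = 4(j + 1)/(3(j + 7)) = 4(j+1)/(3((j+1) + 6)),
which is the closed form with t = j+1.
This completes the induction.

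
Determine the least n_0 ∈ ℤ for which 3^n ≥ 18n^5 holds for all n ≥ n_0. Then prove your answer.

At n = 14: 4782969 < 9680832, so the inequality fails and n_0 ≥ 15. We prove 3^n ≥ 18n^5 for all n ≥ 15.
Base case (n = 15): 3^n = 14348907 and 18n^5 = 13668750, so 14348907 ≥ 13668750.
For the inductive step, assume it holds for an arbitrary k ≥ 15, so 3^k ≥ 18k^5.
Then 3^(k + 1) = 3·(3^k) ≥ 3·(18k^5).
Also, for k ≥ 15 we have 3·(18k^5) ≥ 18(k+1)^5, since 3 ≥ (1 + 1/k)^5 for all k ≥ 15.
Combining, 3^(k + 1) ≥ 18(k+1)^5.
By induction, the statement is established for all n ≥ 15.
Hence the smallest such n_0 is 15.

n_0 = 15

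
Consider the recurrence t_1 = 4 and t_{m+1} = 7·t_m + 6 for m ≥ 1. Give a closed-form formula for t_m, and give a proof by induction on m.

t_m = 5·7^(m - 1) - 1

Computing the first terms: t_1 = 4, t_2 = 34, t_3 = 244. This suggests t_m = 5·7^(m - 1) - 1.
For the base case m = 1: the formula gives 4 = 4 = t_1.
Suppose the result is true for m = k, so t_k = 5·7^(k - 1) - 1.
Then t_{k+1} = 7·t_k + 6 = 7·(5·7^(k - 1) - 1) + 6 = 5·7^k - 1 = 5·7^((k+1) - 1) - 1,
which is the claimed formula at m = k+1.
By induction, the statement is established for all m ≥ 1.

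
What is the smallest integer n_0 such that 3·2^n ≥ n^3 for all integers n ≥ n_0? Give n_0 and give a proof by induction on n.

At n = 6: 192 < 216, so the inequality fails and n_0 ≥ 7. We prove 3·2^n ≥ n^3 for all n ≥ 7.
For the base case n = 7: 3·2^n = 384 and n^3 = 343, so 384 ≥ 343.
Suppose the result is true for n = r, so 3·2^r ≥ r^3.
Then 3·2^(r + 1) = 2·(3·2^r) ≥ 2·(r^3).
Also, for r ≥ 7 we have 2·(r^3) ≥ (r+1)^3, since 2 ≥ (1 + 1/r)^3 for all r ≥ 7.
Combining, 3·2^(r + 1) ≥ (r+1)^3.
By the principle of mathematical induction, the result holds for all n ≥ 7.
Hence the smallest such n_0 is 7.

n_0 = 7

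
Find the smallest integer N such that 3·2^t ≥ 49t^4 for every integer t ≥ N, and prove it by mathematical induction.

N = 22

At t = 21: 6291456 < 9529569, so the inequality fails and N ≥ 22. We prove 3·2^t ≥ 49t^4 for all t ≥ 22.
Base step (t = 22): 3·2^t = 12582912 and 49t^4 = 11478544, so 12582912 ≥ 11478544.
For the inductive step, assume it holds for an arbitrary p ≥ 22, so 3·2^p ≥ 49p^4.
Then 3·2^(p + 1) = 2·(3·2^p) ≥ 2·(49p^4).
Also, for p ≥ 22 we have 2·(49p^4) ≥ 49(p+1)^4, since 2 ≥ (1 + 1/p)^4 for all p ≥ 22.
Combining, 3·2^(p + 1) ≥ 49(p+1)^4.
Hence, by induction on t, the claim holds for every t ≥ 22.
Hence the smallest such N is 22.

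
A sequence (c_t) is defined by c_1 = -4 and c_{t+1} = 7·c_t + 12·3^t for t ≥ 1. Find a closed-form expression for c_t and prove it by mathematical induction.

c_t = -3^(t + 1) + 5·7^(t - 1)

Computing the first terms: c_1 = -4, c_2 = 8, c_3 = 164. This suggests c_t = -3^(t + 1) + 5·7^(t - 1).
When t = 1: the formula gives -4 = -4 = c_1.
Inductive step: suppose the statement holds for some k ≥ 1, so c_k = -3^(k + 1) + 5·7^(k - 1).
Then c_{k+1} = 7·c_k + 12·3^k = 7·(-3^(k + 1) + 5·7^(k - 1)) + 12·3^k = -3^(k + 2) + 5·7^k = -3^((k+1) + 1) + 5·7^((k+1) - 1),
which is the claimed formula at t = k+1.
Hence, by induction on t, the claim holds for every t ≥ 1.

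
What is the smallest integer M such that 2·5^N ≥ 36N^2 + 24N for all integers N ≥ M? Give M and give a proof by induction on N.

At N = 3: 250 < 396, so the inequality fails and M ≥ 4. We prove 2·5^N ≥ 36N^2 + 24N for all N ≥ 4.
Base case (N = 4): 2·5^N = 1250 and 36N^2 + 24N = 672, so 1250 ≥ 672.
For the inductive step, assume it holds for an arbitrary p ≥ 4, so 2·5^p ≥ 36p^2 + 24p.
Then 2·5^(p + 1) = 5·(2·5^p) ≥ 5·(36p^2 + 24p).
Also, for p ≥ 4 we have 5·(36p^2 + 24p) ≥ 36(p+1)^2 + 24(p+1), since 5·(36p^2 + 24p) − (36(p+1)^2 + 24(p+1)) = 144p^2 + 24p - 60, which is nonnegative for all p ≥ 4.
Combining, 2·5^(p + 1) ≥ 36(p+1)^2 + 24(p+1).
Hence, by induction on N, the claim holds for every N ≥ 4.
Hence the smallest such M is 4.

M = 4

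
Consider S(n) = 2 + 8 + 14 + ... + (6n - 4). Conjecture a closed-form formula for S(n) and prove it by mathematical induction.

S(n) = n(3n - 1)

We claim S(n) = n(3n - 1) for all n ≥ 1.
Base step (n = 1): S(1) = 2, and the closed form gives 2. They agree.
Suppose the result is true for n = j, so S(j) = j(3j - 1).
Then S(j+1) = S(j) + (6j + 2) = (j(3j - 1)) + (6j + 2).
Simplifying, S(j+1) = (j + 1)(3j + 2) = (j+1)(3(j+1) - 1),
which is the closed form with n = j+1.
Hence, by induction on n, the claim holds for every n ≥ 1.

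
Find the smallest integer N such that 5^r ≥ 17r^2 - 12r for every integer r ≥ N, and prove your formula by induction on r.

N = 3

At r = 2: 25 < 44, so the inequality fails and N ≥ 3. We prove 5^r ≥ 17r^2 - 12r for all r ≥ 3.
Base step (r = 3): 5^r = 125 and 17r^2 - 12r = 117, so 125 ≥ 117.
For the inductive step, assume it holds for an arbitrary k ≥ 3, so 5^k ≥ 17k^2 - 12k.
Then 5^(k + 1) = 5·(5^k) ≥ 5·(17k^2 - 12k).
Also, for k ≥ 3 we have 5·(17k^2 - 12k) ≥ 17(k+1)^2 - 12(k+1), since 5·(17k^2 - 12k) − (17(k+1)^2 - 12(k+1)) = 68k^2 - 82k - 5, which is nonnegative for all k ≥ 3.
Combining, 5^(k + 1) ≥ 17(k+1)^2 - 12(k+1).
By the principle of mathematical induction, the result holds for all r ≥ 3.
Hence the smallest such N is 3.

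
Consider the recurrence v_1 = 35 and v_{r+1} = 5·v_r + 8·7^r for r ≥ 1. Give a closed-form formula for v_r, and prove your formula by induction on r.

v_r = 7·5^(r - 1) + 4·7^r

Computing the first terms: v_1 = 35, v_2 = 231, v_3 = 1547. This suggests v_r = 7·5^(r - 1) + 4·7^r.
Base case (r = 1): the formula gives 35 = 35 = v_1.
Inductive step: suppose the statement holds for some m ≥ 1, so v_m = 7·5^(m - 1) + 4·7^m.
Then v_{m+1} = 5·v_m + 8·7^m = 5·(7·5^(m - 1) + 4·7^m) + 8·7^m = 7·5^m + 4·7^(m + 1) = 7·5^((m+1) - 1) + 4·7^(m+1),
which is the claimed formula at r = m+1.
This completes the induction.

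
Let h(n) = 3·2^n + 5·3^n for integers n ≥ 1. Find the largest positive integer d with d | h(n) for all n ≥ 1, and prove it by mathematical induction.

Computing the first values: h(1) = 21 and h(2) = 57; gcd(21, 57) = 3, so d ≤ 3.
We prove 3 | 3·2^n + 5·3^n for all n ≥ 1 by induction on n.
Base step (n = 1): h(1) = 21 = 3·(7), so 3 | h(1).
Inductive step: assume the claim holds for n = j, i.e. 3 | h(j). Then
h(j+1) − 3·h(j) = (3·2^(j+1) + 5·3^(j+1)) − 3·(3·2^j + 5·3^j) = (3)·2^j·(2 − 3) = (-3)·2^j. Since 3 | h(j) by the inductive hypothesis, 3 | 3·h(j); and 3 | -3 since -3 = 3·-1. Therefore 3 | h(j+1).
Hence, by induction on n, the claim holds for every n ≥ 1.
Therefore the largest such d is 3.

d = 3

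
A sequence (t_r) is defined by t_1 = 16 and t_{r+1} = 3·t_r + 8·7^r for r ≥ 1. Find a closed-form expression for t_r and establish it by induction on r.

Computing the first terms: t_1 = 16, t_2 = 104, t_3 = 704. This suggests t_r = 2·3^(r - 1) + 2·7^r.
Base case (r = 1): the formula gives 16 = 16 = t_1.
Inductive step: assume the claim holds for r = i, so t_i = 2·3^(i - 1) + 2·7^i.
Then t_{i+1} = 3·t_i + 8·7^i = 3·(2·3^(i - 1) + 2·7^i) + 8·7^i = 2·3^i + 2·7^(i + 1) = 2·3^((i+1) - 1) + 2·7^(i+1),
which is the claimed formula at r = i+1.
This completes the induction.

t_r = 2·3^(r - 1) + 2·7^r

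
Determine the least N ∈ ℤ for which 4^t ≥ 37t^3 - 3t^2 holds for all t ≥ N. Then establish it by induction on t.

At t = 6: 4096 < 7884, so the inequality fails and N ≥ 7. We prove 4^t ≥ 37t^3 - 3t^2 for all t ≥ 7.
When t = 7: 4^t = 16384 and 37t^3 - 3t^2 = 12544, so 16384 ≥ 12544.
Inductive step: assume the claim holds for t = i, so 4^i ≥ 37i^3 - 3i^2.
Then 4^(i + 1) = 4·(4^i) ≥ 4·(37i^3 - 3i^2).
Also, for i ≥ 7 we have 4·(37i^3 - 3i^2) ≥ 37(i+1)^3 - 3(i+1)^2, since 4·(37i^3 - 3i^2) − (37(i+1)^3 - 3(i+1)^2) = 111i^3 - 120i^2 - 105i - 34, which is nonnegative for all i ≥ 7.
Combining, 4^(i + 1) ≥ 37(i+1)^3 - 3(i+1)^2.
By the principle of mathematical induction, the result holds for all t ≥ 7.
Hence the smallest such N is 7.

N = 7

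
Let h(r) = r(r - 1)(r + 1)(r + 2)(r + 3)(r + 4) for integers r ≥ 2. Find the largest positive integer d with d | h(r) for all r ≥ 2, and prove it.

d = 720

Computing the first values: h(2) = 720 and h(3) = 5040; gcd(720, 5040) = 720, so d ≤ 720.
We prove 720 | r(r - 1)(r + 1)(r + 2)(r + 3)(r + 4) for all r ≥ 2 by induction on r.
Base case (r = 2): h(2) = 720 = 720·(1), so 720 | h(2).
Inductive step: suppose the statement holds for some k ≥ 2, i.e. 720 | h(k). Then
h(k+1) − h(k) = k·(k+1)·(k+2)·(k+3)·(k+4)·(k+5) − (k-1)·k·(k+1)·(k+2)·(k+3)·(k+4) = k·(k+1)·(k+2)·(k+3)·(k+4)·[(k+5) − (k-1)] = 6·k·(k+1)·(k+2)·(k+3)·(k+4). The product of 5 consecutive integers is divisible by (5)! = 120, so h(k+1) − h(k) is divisible by 6·120 = 720. By the inductive hypothesis 720 | h(k), hence 720 | h(k+1).
By induction, the statement is established for all r ≥ 2.
Therefore the largest such d is 720.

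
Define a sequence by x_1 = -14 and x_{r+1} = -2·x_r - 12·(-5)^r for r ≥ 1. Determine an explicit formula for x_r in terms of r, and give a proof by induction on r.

Computing the first terms: x_1 = -14, x_2 = 88, x_3 = -476. This suggests x_r = -3(-2)^r + 4(-5)^r.
For the base case r = 1: the formula gives -14 = -14 = x_1.
Suppose the result is true for r = p, so x_p = -3(-2)^p + 4(-5)^p.
Then x_{p+1} = -2·x_p - 12·(-5)^p = -2·(-3(-2)^p + 4(-5)^p) - 12·(-5)^p = -3(-2)^(p + 1) + 4(-5)^(p + 1),
which is the claimed formula at r = p+1.
Hence, by induction on r, the claim holds for every r ≥ 1.

x_r = -3(-2)^r + 4(-5)^r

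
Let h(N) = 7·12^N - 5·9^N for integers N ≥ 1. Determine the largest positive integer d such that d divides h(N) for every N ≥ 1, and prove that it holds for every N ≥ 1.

d = 3

Computing the first values: h(1) = 39 and h(2) = 603; gcd(39, 603) = 3, so d ≤ 3.
We prove 3 | 7·12^N - 5·9^N for all N ≥ 1 by induction on N.
Base case (N = 1): h(1) = 39 = 3·(13), so 3 | h(1).
Inductive step: assume the claim holds for N = m, i.e. 3 | h(m). Then
h(m+1) − 12·h(m) = (7·12^(m+1) - 5·9^(m+1)) − 12·(7·12^m - 5·9^m) = (-5)·9^m·(9 − 12) = (15)·9^m. Since 3 | h(m) by the inductive hypothesis, 3 | 12·h(m); and 3 | 15 since 15 = 3·5. Therefore 3 | h(m+1).
This completes the induction.
Therefore the largest such d is 3.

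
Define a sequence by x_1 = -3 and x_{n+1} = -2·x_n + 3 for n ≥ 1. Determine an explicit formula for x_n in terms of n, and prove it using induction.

Computing the first terms: x_1 = -3, x_2 = 9, x_3 = -15. This suggests x_n = -(-2)^(n + 1) + 1.
For the base case n = 1: the formula gives -3 = -3 = x_1.
For the inductive step, assume it holds for an arbitrary m ≥ 1, so x_m = -(-2)^(m + 1) + 1.
Then x_{m+1} = -2·x_m + 3 = -2·(-(-2)^(m + 1) + 1) + 3 = -(-2)^(m + 2) + 1 = -(-2)^((m+1) + 1) + 1,
which is the claimed formula at n = m+1.
This completes the induction.

x_n = -(-2)^(n + 1) + 1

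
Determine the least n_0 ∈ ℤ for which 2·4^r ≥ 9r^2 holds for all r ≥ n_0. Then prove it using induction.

At r = 2: 32 < 36, so the inequality fails and n_0 ≥ 3. We prove 2·4^r ≥ 9r^2 for all r ≥ 3.
Base step (r = 3): 2·4^r = 128 and 9r^2 = 81, so 128 ≥ 81.
Inductive step: assume the claim holds for r = k, so 2·4^k ≥ 9k^2.
Then 2·4^(k + 1) = 4·(2·4^k) ≥ 4·(9k^2).
Also, for k ≥ 3 we have 4·(9k^2) ≥ 9(k+1)^2, since 4 ≥ (1 + 1/k)^2 for all k ≥ 3.
Combining, 2·4^(k + 1) ≥ 9(k+1)^2.
Hence, by induction on r, the claim holds for every r ≥ 3.
Hence the smallest such n_0 is 3.

n_0 = 3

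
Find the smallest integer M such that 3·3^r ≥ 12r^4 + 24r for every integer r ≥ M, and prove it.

At r = 9: 59049 < 78948, so the inequality fails and M ≥ 10. We prove 3·3^r ≥ 12r^4 + 24r for all r ≥ 10.
Base case (r = 10): 3·3^r = 177147 and 12r^4 + 24r = 120240, so 177147 ≥ 120240.
For the inductive step, assume it holds for an arbitrary p ≥ 10, so 3·3^p ≥ 12p^4 + 24p.
Then 3·3^(p + 1) = 3·(3·3^p) ≥ 3·(12p^4 + 24p).
Also, for p ≥ 10 we have 3·(12p^4 + 24p) ≥ 12(p+1)^4 + 24(p+1), since 3·(12p^4 + 24p) − (12(p+1)^4 + 24(p+1)) = 24p^4 - 48p^3 - 72p^2 - 36, which is nonnegative for all p ≥ 10.
Combining, 3·3^(p + 1) ≥ 12(p+1)^4 + 24(p+1).
By the principle of mathematical induction, the result holds for all r ≥ 10.
Hence the smallest such M is 10.

M = 10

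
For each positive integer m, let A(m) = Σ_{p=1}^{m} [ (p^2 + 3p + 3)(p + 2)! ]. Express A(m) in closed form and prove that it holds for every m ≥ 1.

A(m) = (m + 1)(m + 3)! - 6

We claim A(m) = (m + 1)(m + 3)! - 6 for all m ≥ 1.
Base case (m = 1): A(1) = 42, and the closed form gives 42. They agree.
Suppose the result is true for m = p, so A(p) = (p + 1)(p + 3)! - 6.
Then A(p+1) = A(p) + ((p^2 + 5p + 7)(p + 3)!) = ((p + 1)(p + 3)! - 6) + ((p^2 + 5p + 7)(p + 3)!).
Simplifying, A(p+1) = ((p+1) + 1)((p+1) + 3)! - 6,
which is the closed form with m = p+1.
By induction, the statement is established for all m ≥ 1.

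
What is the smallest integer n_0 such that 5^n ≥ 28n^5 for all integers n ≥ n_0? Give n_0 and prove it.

At n = 8: 390625 < 917504, so the inequality fails and n_0 ≥ 9. We prove 5^n ≥ 28n^5 for all n ≥ 9.
Base case (n = 9): 5^n = 1953125 and 28n^5 = 1653372, so 1953125 ≥ 1653372.
Inductive step: assume the claim holds for n = i, so 5^i ≥ 28i^5.
Then 5^(i + 1) = 5·(5^i) ≥ 5·(28i^5).
Also, for i ≥ 9 we have 5·(28i^5) ≥ 28(i+1)^5, since 5 ≥ (1 + 1/i)^5 for all i ≥ 9.
Combining, 5^(i + 1) ≥ 28(i+1)^5.
By induction, the statement is established for all n ≥ 9.
Hence the smallest such n_0 is 9.

n_0 = 9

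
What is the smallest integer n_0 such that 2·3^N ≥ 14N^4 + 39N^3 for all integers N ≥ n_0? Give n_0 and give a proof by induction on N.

n_0 = 11

At N = 10: 118098 < 179000, so the inequality fails and n_0 ≥ 11. We prove 2·3^N ≥ 14N^4 + 39N^3 for all N ≥ 11.
For the base case N = 11: 2·3^N = 354294 and 14N^4 + 39N^3 = 256883, so 354294 ≥ 256883.
Suppose the result is true for N = k, so 2·3^k ≥ 14k^4 + 39k^3.
Then 2·3^(k + 1) = 3·(2·3^k) ≥ 3·(14k^4 + 39k^3).
Also, for k ≥ 11 we have 3·(14k^4 + 39k^3) ≥ 14(k+1)^4 + 39(k+1)^3, since 3·(14k^4 + 39k^3) − (14(k+1)^4 + 39(k+1)^3) = 28k^4 + 22k^3 - 201k^2 - 173k - 53, which is nonnegative for all k ≥ 11.
Combining, 2·3^(k + 1) ≥ 14(k+1)^4 + 39(k+1)^3.
By induction, the statement is established for all N ≥ 11.
Hence the smallest such n_0 is 11.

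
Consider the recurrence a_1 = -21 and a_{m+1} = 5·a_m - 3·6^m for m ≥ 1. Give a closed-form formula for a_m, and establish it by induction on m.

Computing the first terms: a_1 = -21, a_2 = -123, a_3 = -723. This suggests a_m = -3·5^(m - 1) - 3·6^m.
Base case (m = 1): the formula gives -21 = -21 = a_1.
Inductive step: suppose the statement holds for some k ≥ 1, so a_k = -3·5^(k - 1) - 3·6^k.
Then a_{k+1} = 5·a_k - 3·6^k = 5·(-3·5^(k - 1) - 3·6^k) - 3·6^k = -3·5^k - 3·6^(k + 1) = -3·5^((k+1) - 1) - 3·6^(k+1),
which is the claimed formula at m = k+1.
By induction, the statement is established for all m ≥ 1.

a_m = -3·5^(m - 1) - 3·6^m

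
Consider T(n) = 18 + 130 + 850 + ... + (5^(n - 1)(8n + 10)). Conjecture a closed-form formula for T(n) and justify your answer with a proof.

T(n) = 2·5^n(n + 1) - 2

We claim T(n) = 2·5^n(n + 1) - 2 for all n ≥ 1.
For the base case n = 1: T(1) = 18, and the closed form gives 18. They agree.
Suppose the result is true for n = i, so T(i) = 2·5^i(i + 1) - 2.
Then T(i+1) = T(i) + (5^i(8i + 18)) = (2·5^i(i + 1) - 2) + (5^i(8i + 18)).
Simplifying, T(i+1) = 10·5^i·i + 20·5^i - 2 = 2·5^(i+1)((i+1) + 1) - 2,
which is the closed form with n = i+1.
By induction, the statement is established for all n ≥ 1.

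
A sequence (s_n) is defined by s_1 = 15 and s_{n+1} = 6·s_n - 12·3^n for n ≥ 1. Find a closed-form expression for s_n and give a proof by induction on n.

s_n = 4·3^n + 3·6^(n - 1)

Computing the first terms: s_1 = 15, s_2 = 54, s_3 = 216. This suggests s_n = 4·3^n + 3·6^(n - 1).
When n = 1: the formula gives 15 = 15 = s_1.
For the inductive step, assume it holds for an arbitrary i ≥ 1, so s_i = 4·3^i + 3·6^(i - 1).
Then s_{i+1} = 6·s_i - 12·3^i = 6·(4·3^i + 3·6^(i - 1)) - 12·3^i = 4·3^(i + 1) + 3·6^i = 4·3^(i+1) + 3·6^((i+1) - 1),
which is the claimed formula at n = i+1.
By the principle of mathematical induction, the result holds for all n ≥ 1.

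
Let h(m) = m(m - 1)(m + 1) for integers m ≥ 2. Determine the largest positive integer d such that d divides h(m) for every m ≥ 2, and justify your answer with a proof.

Computing the first values: h(2) = 6 and h(3) = 24; gcd(6, 24) = 6, so d ≤ 6.
We prove 6 | m(m - 1)(m + 1) for all m ≥ 2 by induction on m.
Base case (m = 2): h(2) = 6 = 6·(1), so 6 | h(2).
Suppose the result is true for m = p, i.e. 6 | h(p). Then
h(p+1) − h(p) = p·(p+1)·(p+2) − (p-1)·p·(p+1) = p·(p+1)·[(p+2) − (p-1)] = 3·p·(p+1). The product of 2 consecutive integers is divisible by (2)! = 2, so h(p+1) − h(p) is divisible by 3·2 = 6. By the inductive hypothesis 6 | h(p), hence 6 | h(p+1).
By induction, the statement is established for all m ≥ 2.
Therefore the largest such d is 6.

d = 6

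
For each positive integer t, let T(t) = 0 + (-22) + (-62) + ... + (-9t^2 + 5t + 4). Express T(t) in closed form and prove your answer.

T(t) = -t(t - 1)(3t + 5)

We claim T(t) = -t(t - 1)(3t + 5) for all t ≥ 1.
Base case (t = 1): T(1) = 0, and the closed form gives 0. They agree.
Suppose the result is true for t = r, so T(r) = r(-3r^2 - 2r + 5).
Then T(r+1) = T(r) + (r(-9r - 13)) = (r(-3r^2 - 2r + 5)) + (r(-9r - 13)).
Simplifying, T(r+1) = -r(r + 1)(3r + 8) = -(r+1)((r+1) - 1)(3(r+1) + 5),
which is the closed form with t = r+1.
By induction, the statement is established for all t ≥ 1.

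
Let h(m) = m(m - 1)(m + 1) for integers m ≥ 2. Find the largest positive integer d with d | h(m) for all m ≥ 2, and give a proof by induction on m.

Computing the first values: h(2) = 6 and h(3) = 24; gcd(6, 24) = 6, so d ≤ 6.
We prove 6 | m(m - 1)(m + 1) for all m ≥ 2 by induction on m.
For the base case m = 2: h(2) = 6 = 6·(1), so 6 | h(2).
Suppose the result is true for m = j, i.e. 6 | h(j). Then
h(j+1) − h(j) = j·(j+1)·(j+2) − (j-1)·j·(j+1) = j·(j+1)·[(j+2) − (j-1)] = 3·j·(j+1). The product of 2 consecutive integers is divisible by (2)! = 2, so h(j+1) − h(j) is divisible by 3·2 = 6. By the inductive hypothesis 6 | h(j), hence 6 | h(j+1).
By induction, the statement is established for all m ≥ 2.
Therefore the largest such d is 6.

d = 6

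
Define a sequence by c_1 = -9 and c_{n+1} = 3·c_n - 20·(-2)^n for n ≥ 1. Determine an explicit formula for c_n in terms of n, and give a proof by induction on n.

Computing the first terms: c_1 = -9, c_2 = 13, c_3 = -41. This suggests c_n = (-2)^(n + 2) - 3^(n - 1).
When n = 1: the formula gives -9 = -9 = c_1.
Inductive step: assume the claim holds for n = r, so c_r = (-2)^(r + 2) - 3^(r - 1).
Then c_{r+1} = 3·c_r - 20·(-2)^r = 3·((-2)^(r + 2) - 3^(r - 1)) - 20·(-2)^r = (-2)^(r + 3) - 3^r = (-2)^((r+1) + 2) - 3^((r+1) - 1),
which is the claimed formula at n = r+1.
By induction, the statement is established for all n ≥ 1.

c_n = (-2)^(n + 2) - 3^(n - 1)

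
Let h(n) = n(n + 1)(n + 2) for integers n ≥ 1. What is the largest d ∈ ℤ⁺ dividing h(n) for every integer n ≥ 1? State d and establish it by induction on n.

d = 6

Computing the first values: h(1) = 6 and h(2) = 24; gcd(6, 24) = 6, so d ≤ 6.
We prove 6 | n(n + 1)(n + 2) for all n ≥ 1 by induction on n.
Base step (n = 1): h(1) = 6 = 6·(1), so 6 | h(1).
Inductive step: suppose the statement holds for some p ≥ 1, i.e. 6 | h(p). Then
h(p+1) − h(p) = (p+1)·(p+2)·(p+3) − p·(p+1)·(p+2) = (p+1)·(p+2)·[(p+3) − p] = 3·(p+1)·(p+2). The product of 2 consecutive integers is divisible by (2)! = 2, so h(p+1) − h(p) is divisible by 3·2 = 6. By the inductive hypothesis 6 | h(p), hence 6 | h(p+1).
By induction, the statement is established for all n ≥ 1.
Therefore the largest such d is 6.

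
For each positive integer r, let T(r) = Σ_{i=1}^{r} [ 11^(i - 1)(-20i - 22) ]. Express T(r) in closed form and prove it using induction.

We claim T(r) = -2·11^r(r + 1) + 2 for all r ≥ 1.
Base case (r = 1): T(1) = -42, and the closed form gives -42. They agree.
Inductive step: assume the claim holds for r = i, so T(i) = -2·11^i(i + 1) + 2.
Then T(i+1) = T(i) + (11^i(-20i - 42)) = (-2·11^i(i + 1) + 2) + (11^i(-20i - 42)).
Simplifying, T(i+1) = -22·11^i·i - 44·11^i + 2 = -2·11^(i+1)((i+1) + 1) + 2,
which is the closed form with r = i+1.
This completes the induction.

T(r) = -2·11^r(r + 1) + 2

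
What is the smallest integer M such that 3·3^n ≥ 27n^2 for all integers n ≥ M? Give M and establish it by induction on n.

At n = 4: 243 < 432, so the inequality fails and M ≥ 5. We prove 3·3^n ≥ 27n^2 for all n ≥ 5.
When n = 5: 3·3^n = 729 and 27n^2 = 675, so 729 ≥ 675.
For the inductive step, assume it holds for an arbitrary j ≥ 5, so 3·3^j ≥ 27j^2.
Then 3·3^(j + 1) = 3·(3·3^j) ≥ 3·(27j^2).
Also, for j ≥ 5 we have 3·(27j^2) ≥ 27(j+1)^2, since 3 ≥ (1 + 1/j)^2 for all j ≥ 5.
Combining, 3·3^(j + 1) ≥ 27(j+1)^2.
Hence, by induction on n, the claim holds for every n ≥ 5.
Hence the smallest such M is 5.

M = 5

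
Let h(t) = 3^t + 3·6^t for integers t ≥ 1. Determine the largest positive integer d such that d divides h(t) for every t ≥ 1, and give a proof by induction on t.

d = 3

Computing the first values: h(1) = 21 and h(2) = 117; gcd(21, 117) = 3, so d ≤ 3.
We prove 3 | 3^t + 3·6^t for all t ≥ 1 by induction on t.
Base step (t = 1): h(1) = 21 = 3·(7), so 3 | h(1).
Inductive step: assume the claim holds for t = j, i.e. 3 | h(j). Then
h(j+1) − 6·h(j) = (3^(j+1) + 3·6^(j+1)) − 6·(3^j + 3·6^j) = (1)·3^j·(3 − 6) = (-3)·3^j. Since 3 | h(j) by the inductive hypothesis, 3 | 6·h(j); and 3 | -3 since -3 = 3·-1. Therefore 3 | h(j+1).
This completes the induction.
Therefore the largest such d is 3.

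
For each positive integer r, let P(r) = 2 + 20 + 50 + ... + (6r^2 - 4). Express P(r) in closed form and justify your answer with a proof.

P(r) = r(2r^2 + 3r - 3)

We claim P(r) = r(2r^2 + 3r - 3) for all r ≥ 1.
When r = 1: P(1) = 2, and the closed form gives 2. They agree.
For the inductive step, assume it holds for an arbitrary j ≥ 1, so P(j) = j(2j^2 + 3j - 3).
Then P(j+1) = P(j) + (6(j + 1)^2 - 4) = (j(2j^2 + 3j - 3)) + (6(j + 1)^2 - 4).
Simplifying, P(j+1) = (j + 1)(2j^2 + 7j + 2) = (j+1)(2(j+1)^2 + 3(j+1) - 3),
which is the closed form with r = j+1.
By induction, the statement is established for all r ≥ 1.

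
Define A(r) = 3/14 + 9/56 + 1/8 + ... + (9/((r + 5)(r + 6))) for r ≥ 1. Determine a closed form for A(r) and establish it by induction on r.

A(r) = 3r/(2(r + 6))

We claim A(r) = 3r/(2(r + 6)) for all r ≥ 1.
When r = 1: A(1) = 3/14, and the closed form gives 3/14. They agree.
Suppose the result is true for r = j, so A(j) = 3j/(2(j + 6)).
Then A(j+1) = A(j) + (9/((j + 6)(j + 7))) = (3j/(2(j + 6))) + (9/((j + 6)(j + 7))).
Simplifying, A(j+1) = 3(j + 1)/(2(j + 7)) = 3(j+1)/(2((j+1) + 6)),
which is the closed form with r = j+1.
This completes the induction.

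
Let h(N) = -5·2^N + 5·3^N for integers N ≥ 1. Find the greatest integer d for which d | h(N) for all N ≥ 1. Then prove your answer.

Computing the first values: h(1) = 5 and h(2) = 25; gcd(5, 25) = 5, so d ≤ 5.
We prove 5 | -5·2^N + 5·3^N for all N ≥ 1 by induction on N.
For the base case N = 1: h(1) = 5 = 5·(1), so 5 | h(1).
Suppose the result is true for N = k, i.e. 5 | h(k). Then
h(k+1) − 3·h(k) = (-5·2^(k+1) + 5·3^(k+1)) − 3·(-5·2^k + 5·3^k) = (-5)·2^k·(2 − 3) = (5)·2^k. Since 5 | h(k) by the inductive hypothesis, 5 | 3·h(k); and 5 | 5 since 5 = 5·1. Therefore 5 | h(k+1).
By induction, the statement is established for all N ≥ 1.
Therefore the largest such d is 5.

d = 5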